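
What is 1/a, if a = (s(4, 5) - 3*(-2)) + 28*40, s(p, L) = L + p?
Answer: 1/1135 ≈ 0.00088106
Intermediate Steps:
a = 1135 (a = ((5 + 4) - 3*(-2)) + 28*40 = (9 + 6) + 1120 = 15 + 1120 = 1135)
1/a = 1/1135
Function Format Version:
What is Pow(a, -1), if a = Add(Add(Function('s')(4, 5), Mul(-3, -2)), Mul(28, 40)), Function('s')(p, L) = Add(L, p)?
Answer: Rational(1, 1135) ≈ 0.00088106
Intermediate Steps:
a = 1135 (a = Add(Add(Add(5, 4), Mul(-3, -2)), Mul(28, 40)) = Add(Add(9, 6), 1120) = Add(15, 1120) = 1135)
Pow(a, -1) = Pow(1135, -1) = Rational(1, 1135)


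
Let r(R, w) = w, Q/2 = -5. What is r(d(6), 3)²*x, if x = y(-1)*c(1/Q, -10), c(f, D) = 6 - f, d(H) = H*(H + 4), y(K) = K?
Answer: -549/10 ≈ -54.900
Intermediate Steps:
Q = -10 (Q = 2*(-5) = -10)
d(H) = H*(4 + H)
x = -61/10 (x = -(6 - 1/(-10)) = -(6 - 1*(-⅒)) = -(6 + ⅒) = -1*61/10 = -61/10 ≈ -6.1000)
r(d(6), 3)²*x = 3²*(-61/10) = 9*(-61/10) = -549/10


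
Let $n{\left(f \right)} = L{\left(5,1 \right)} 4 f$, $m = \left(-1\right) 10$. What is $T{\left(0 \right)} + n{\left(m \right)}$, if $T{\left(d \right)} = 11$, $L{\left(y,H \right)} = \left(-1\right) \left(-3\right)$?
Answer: $-109$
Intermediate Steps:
$L{\left(y,H \right)} = 3$
$m = -10$
$n{\left(f \right)} = 12 f$ ($n{\left(f \right)} = 3 \cdot 4 f = 12 f$)
$T{\left(0 \right)} + n{\left(m \right)} = 11 + 12 \left(-10\right) = 11 - 120 = -109$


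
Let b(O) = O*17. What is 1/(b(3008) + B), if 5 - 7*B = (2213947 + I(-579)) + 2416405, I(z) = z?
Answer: -7/4271816 ≈ -1.6386e-6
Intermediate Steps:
b(O) = 17*O
B = -4629768/7 (B = 5/7 - ((2213947 - 579) + 2416405)/7 = 5/7 - (2213368 + 2416405)/7 = 5/7 - ⅐*4629773 = 5/7 - 4629773/7 = -4629768/7 ≈ -6.6140e+5)
1/(b(3008) + B) = 1/(17*3008 - 4629768/7) = 1/(51136 - 4629768/7) = 1/(-4271816/7) = -7/4271816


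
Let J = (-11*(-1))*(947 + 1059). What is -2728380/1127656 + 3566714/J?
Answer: 495227751163/3110357162 ≈ 159.22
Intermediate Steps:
J = 22066 (J = 11*2006 = 22066)
-2728380/1127656 + 3566714/J = -2728380/1127656 + 3566714/22066 = -2728380*1/1127656 + 3566714*(1/22066) = -682095/281914 + 1783357/11033 = 495227751163/3110357162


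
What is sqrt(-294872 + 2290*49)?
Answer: I*sqrt(182662) ≈ 427.39*I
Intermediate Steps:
sqrt(-294872 + 2290*49) = sqrt(-294872 + 112210) = sqrt(-182662) = I*sqrt(182662)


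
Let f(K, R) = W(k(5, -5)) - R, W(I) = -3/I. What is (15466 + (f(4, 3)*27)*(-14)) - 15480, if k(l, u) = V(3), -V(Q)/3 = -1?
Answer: 1498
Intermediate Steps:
V(Q) = 3 (V(Q) = -3*(-1) = 3)
k(l, u) = 3
f(K, R) = -1 - R (f(K, R) = -3/3 - R = -3*1/3 - R = -1 - R)
(15466 + (f(4, 3)*27)*(-14)) - 15480 = (15466 + ((-1 - 1*3)*27)*(-14)) - 15480 = (15466 + ((-1 - 3)*27)*(-14)) - 15480 = (15466 - 4*27*(-14)) - 15480 = (15466 - 108*(-14)) - 15480 = (15466 + 1512) - 15480 = 16978 - 15480 = 1498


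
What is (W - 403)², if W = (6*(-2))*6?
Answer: 225625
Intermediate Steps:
W = -72 (W = -12*6 = -72)
(W - 403)² = (-72 - 403)² = (-475)² = 225625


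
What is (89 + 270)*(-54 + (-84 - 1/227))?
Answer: -11246393/227 ≈ -49544.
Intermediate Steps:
(89 + 270)*(-54 + (-84 - 1/227)) = 359*(-54 + (-84 - 1*1/227)) = 359*(-54 + (-84 - 1/227)) = 359*(-54 - 19069/227) = 359*(-31327/227) = -11246393/227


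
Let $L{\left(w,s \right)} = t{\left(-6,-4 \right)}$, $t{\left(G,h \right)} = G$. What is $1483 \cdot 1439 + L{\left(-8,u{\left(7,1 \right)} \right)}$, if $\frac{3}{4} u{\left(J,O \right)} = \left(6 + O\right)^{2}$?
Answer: $2134031$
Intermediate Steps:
$u{\left(J,O \right)} = \frac{4 \left(6 + O\right)^{2}}{3}$
$L{\left(w,s \right)} = -6$
$1483 \cdot 1439 + L{\left(-8,u{\left(7,1 \right)} \right)} = 1483 \cdot 1439 - 6 = 2134037 - 6 = 2134031$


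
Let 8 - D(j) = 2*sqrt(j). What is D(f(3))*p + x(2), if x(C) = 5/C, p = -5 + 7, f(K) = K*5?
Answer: 37/2 - 4*sqrt(15) ≈ 3.0081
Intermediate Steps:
f(K) = 5*K
p = 2
D(j) = 8 - 2*sqrt(j)
D(f(3))*p + x(2) = (8 - 2*sqrt(15))*2 + 5/2 = (8 - 2*sqrt(15))*2 + 5*(1/2) = (16 - 4*sqrt(15)) + 5/2 = 37/2 - 4*sqrt(15)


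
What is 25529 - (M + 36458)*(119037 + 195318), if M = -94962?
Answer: 18391050449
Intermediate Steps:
25529 - (M + 36458)*(119037 + 195318) = 25529 - (-94962 + 36458)*(119037 + 195318) = 25529 - (-58504)*314355 = 25529 - 1*(-18391024920) = 25529 + 18391024920 = 18391050449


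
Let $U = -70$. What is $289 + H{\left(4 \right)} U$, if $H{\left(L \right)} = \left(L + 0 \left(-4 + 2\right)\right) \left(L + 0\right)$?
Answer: $-831$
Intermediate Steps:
$H{\left(L \right)} = L^{2}$ ($H{\left(L \right)} = \left(L + 0 \left(-2\right)\right) L = \left(L + 0\right) L = L L = L^{2}$)
$289 + H{\left(4 \right)} U = 289 + 4^{2} \left(-70\right) = 289 + 16 \left(-70\right) = 289 - 1120 = -831$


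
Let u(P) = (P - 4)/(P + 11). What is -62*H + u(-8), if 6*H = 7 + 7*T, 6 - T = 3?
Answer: -880/3 ≈ -293.33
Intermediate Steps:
T = 3 (T = 6 - 1*3 = 6 - 3 = 3)
u(P) = (-4 + P)/(11 + P)
H = 14/3 (H = (7 + 7*3)/6 = (7 + 21)/6 = (⅙)*28 = 14/3 ≈ 4.6667)
-62*H + u(-8) = -62*14/3 + (-4 - 8)/(11 - 8) = -868/3 - 12/3 = -868/3 + (⅓)*(-12) = -868/3 - 4 = -880/3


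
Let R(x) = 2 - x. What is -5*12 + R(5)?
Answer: -63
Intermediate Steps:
-5*12 + R(5) = -5*12 + (2 - 1*5) = -60 + (2 - 5) = -60 - 3 = -63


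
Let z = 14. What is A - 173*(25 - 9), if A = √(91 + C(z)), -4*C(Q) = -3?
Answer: -2768 + √367/2 ≈ -2758.4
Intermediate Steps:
C(Q) = ¾ (C(Q) = -¼*(-3) = ¾)
A = √367/2 (A = √(91 + ¾) = √(367/4) = √367/2 ≈ 9.5786)
A - 173*(25 - 9) = √367/2 - 173*(25 - 9) = √367/2 - 173*16 = √367/2 - 2768 = -2768 + √367/2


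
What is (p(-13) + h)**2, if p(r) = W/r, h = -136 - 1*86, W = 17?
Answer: 8427409/169 ≈ 49866.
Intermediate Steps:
h = -222 (h = -136 - 86 = -222)
p(r) = 17/r
(p(-13) + h)**2 = (17/(-13) - 222)**2 = (17*(-1/13) - 222)**2 = (-17/13 - 222)**2 = (-2903/13)**2 = 8427409/169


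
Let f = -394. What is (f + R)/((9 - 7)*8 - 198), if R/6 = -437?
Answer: 116/7 ≈ 16.571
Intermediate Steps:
R = -2622 (R = 6*(-437) = -2622)
(f + R)/((9 - 7)*8 - 198) = (-394 - 2622)/((9 - 7)*8 - 198) = -3016/(2*8 - 198) = -3016/(16 - 198) = -3016/(-182) = -3016*(-1/182) = 116/7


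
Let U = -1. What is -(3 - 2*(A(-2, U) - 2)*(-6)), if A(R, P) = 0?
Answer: 21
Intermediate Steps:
-(3 - 2*(A(-2, U) - 2)*(-6)) = -(3 - 2*(0 - 2)*(-6)) = -(3 - 2*(-2)*(-6)) = -(3 + 4*(-6)) = -(3 - 24) = -1*(-21) = 21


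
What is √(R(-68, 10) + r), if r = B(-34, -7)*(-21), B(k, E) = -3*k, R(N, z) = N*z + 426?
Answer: 2*I*√599 ≈ 48.949*I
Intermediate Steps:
R(N, z) = 426 + N*z
r = -2142 (r = -3*(-34)*(-21) = 102*(-21) = -2142)
√(R(-68, 10) + r) = √((426 - 68*10) - 2142) = √((426 - 680) - 2142) = √(-254 - 2142) = √(-2396) = 2*I*√599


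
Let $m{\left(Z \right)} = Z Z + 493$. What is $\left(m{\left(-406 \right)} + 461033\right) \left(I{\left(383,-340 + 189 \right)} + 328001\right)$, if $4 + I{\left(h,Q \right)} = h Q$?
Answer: $169220463368$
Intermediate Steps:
$m{\left(Z \right)} = 493 + Z^{2}$ ($m{\left(Z \right)} = Z^{2} + 493 = 493 + Z^{2}$)
$I{\left(h,Q \right)} = -4 + Q h$ ($I{\left(h,Q \right)} = -4 + h Q = -4 + Q h$)
$\left(m{\left(-406 \right)} + 461033\right) \left(I{\left(383,-340 + 189 \right)} + 328001\right) = \left(\left(493 + \left(-406\right)^{2}\right) + 461033\right) \left(\left(-4 + \left(-340 + 189\right) 383\right) + 328001\right) = \left(\left(493 + 164836\right) + 461033\right) \left(\left(-4 - 57833\right) + 328001\right) = \left(165329 + 461033\right) \left(\left(-4 - 57833\right) + 328001\right) = 626362 \left(-57837 + 328001\right) = 626362 \cdot 270164 = 169220463368$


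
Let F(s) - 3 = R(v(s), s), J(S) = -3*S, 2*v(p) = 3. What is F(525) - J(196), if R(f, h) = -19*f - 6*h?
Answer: -5175/2 ≈ -2587.5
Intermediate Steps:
v(p) = 3/2 (v(p) = (½)*3 = 3/2)
F(s) = -51/2 - 6*s (F(s) = 3 + (-19*3/2 - 6*s) = 3 + (-57/2 - 6*s) = -51/2 - 6*s)
F(525) - J(196) = (-51/2 - 6*525) - (-3)*196 = (-51/2 - 3150) - 1*(-588) = -6351/2 + 588 = -5175/2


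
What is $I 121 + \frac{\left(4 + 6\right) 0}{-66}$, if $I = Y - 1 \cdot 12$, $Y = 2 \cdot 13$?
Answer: $1694$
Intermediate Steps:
$Y = 26$
$I = 14$ ($I = 26 - 1 \cdot 12 = 26 - 12 = 14$)
$I 121 + \frac{\left(4 + 6\right) 0}{-66} = 14 \cdot 121 + \frac{\left(4 + 6\right) 0}{-66} = 1694 + 10 \cdot 0 \left(- \frac{1}{66}\right) = 1694 + 0 \left(- \frac{1}{66}\right) = 1694 + 0 = 1694$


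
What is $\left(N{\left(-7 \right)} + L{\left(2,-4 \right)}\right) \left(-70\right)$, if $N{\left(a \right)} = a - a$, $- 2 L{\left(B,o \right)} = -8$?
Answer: $-280$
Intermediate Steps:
$L{\left(B,o \right)} = 4$ ($L{\left(B,o \right)} = \left(- \frac{1}{2}\right) \left(-8\right) = 4$)
$N{\left(a \right)} = 0$
$\left(N{\left(-7 \right)} + L{\left(2,-4 \right)}\right) \left(-70\right) = \left(0 + 4\right) \left(-70\right) = 4 \left(-70\right) = -280$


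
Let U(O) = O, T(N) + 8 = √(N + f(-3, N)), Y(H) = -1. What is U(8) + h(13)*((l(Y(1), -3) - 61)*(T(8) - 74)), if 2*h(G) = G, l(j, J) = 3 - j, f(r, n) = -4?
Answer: 29648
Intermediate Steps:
T(N) = -8 + √(-4 + N) (T(N) = -8 + √(N - 4) = -8 + √(-4 + N))
h(G) = G/2
U(8) + h(13)*((l(Y(1), -3) - 61)*(T(8) - 74)) = 8 + ((½)*13)*(((3 - 1*(-1)) - 61)*((-8 + √(-4 + 8)) - 74)) = 8 + 13*(((3 + 1) - 61)*((-8 + √4) - 74))/2 = 8 + 13*((4 - 61)*((-8 + 2) - 74))/2 = 8 + 13*(-57*(-6 - 74))/2 = 8 + 13*(-57*(-80))/2 = 8 + (13/2)*4560 = 8 + 29640 = 29648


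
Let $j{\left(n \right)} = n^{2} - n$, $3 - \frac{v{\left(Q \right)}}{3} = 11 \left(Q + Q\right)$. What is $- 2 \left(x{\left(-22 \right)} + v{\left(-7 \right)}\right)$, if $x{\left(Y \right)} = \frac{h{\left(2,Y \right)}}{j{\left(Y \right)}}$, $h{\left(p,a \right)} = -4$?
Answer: $- \frac{238322}{253} \approx -941.98$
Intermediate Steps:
$v{\left(Q \right)} = 9 - 66 Q$ ($v{\left(Q \right)} = 9 - 3 \cdot 11 \left(Q + Q\right) = 9 - 3 \cdot 11 \cdot 2 Q = 9 - 3 \cdot 22 Q = 9 - 66 Q$)
$x{\left(Y \right)} = - \frac{4}{Y \left(-1 + Y\right)}$
$- 2 \left(x{\left(-22 \right)} + v{\left(-7 \right)}\right) = - 2 \left(- \frac{4}{\left(-22\right) \left(-1 - 22\right)} + \left(9 - -462\right)\right) = - 2 \left(\left(-4\right) \left(- \frac{1}{22}\right) \frac{1}{-23} + \left(9 + 462\right)\right) = - 2 \left(\left(-4\right) \left(- \frac{1}{22}\right) \left(- \frac{1}{23}\right) + 471\right) = - 2 \left(- \frac{2}{253} + 471\right) = \left(-2\right) \frac{119161}{253} = - \frac{238322}{253}$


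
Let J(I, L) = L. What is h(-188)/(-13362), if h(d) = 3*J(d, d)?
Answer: 94/2227 ≈ 0.042209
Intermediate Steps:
h(d) = 3*d
h(-188)/(-13362) = (3*(-188))/(-13362) = -564*(-1/13362) = 94/2227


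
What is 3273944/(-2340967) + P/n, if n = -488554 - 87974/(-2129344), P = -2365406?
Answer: 4192507015251859400/1217653330283871067 ≈ 3.4431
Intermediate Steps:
n = -520149720301/1064672 (n = -488554 - 87974*(-1/2129344) = -488554 + 43987/1064672 = -520149720301/1064672 ≈ -4.8855e+5)
3273944/(-2340967) + P/n = 3273944/(-2340967) - 2365406/(-520149720301/1064672) = 3273944*(-1/2340967) - 2365406*(-1064672/520149720301) = -3273944/2340967 + 2518381536832/520149720301 = 4192507015251859400/1217653330283871067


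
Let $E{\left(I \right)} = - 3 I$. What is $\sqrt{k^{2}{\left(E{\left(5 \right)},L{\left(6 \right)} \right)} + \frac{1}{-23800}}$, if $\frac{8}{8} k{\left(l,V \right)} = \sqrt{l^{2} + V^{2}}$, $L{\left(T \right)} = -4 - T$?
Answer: $\frac{\sqrt{1840929762}}{2380} \approx 18.028$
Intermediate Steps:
$k{\left(l,V \right)} = \sqrt{V^{2} + l^{2}}$ ($k{\left(l,V \right)} = \sqrt{l^{2} + V^{2}} = \sqrt{V^{2} + l^{2}}$)
$\sqrt{k^{2}{\left(E{\left(5 \right)},L{\left(6 \right)} \right)} + \frac{1}{-23800}} = \sqrt{\left(\sqrt{\left(-4 - 6\right)^{2} + \left(\left(-3\right) 5\right)^{2}}\right)^{2} + \frac{1}{-23800}} = \sqrt{\left(\sqrt{\left(-4 - 6\right)^{2} + \left(-15\right)^{2}}\right)^{2} - \frac{1}{23800}} = \sqrt{\left(\sqrt{\left(-10\right)^{2} + 225}\right)^{2} - \frac{1}{23800}} = \sqrt{\left(\sqrt{100 + 225}\right)^{2} - \frac{1}{23800}} = \sqrt{\left(\sqrt{325}\right)^{2} - \frac{1}{23800}} = \sqrt{\left(5 \sqrt{13}\right)^{2} - \frac{1}{23800}} = \sqrt{325 - \frac{1}{23800}} = \sqrt{\frac{7734999}{23800}} = \frac{\sqrt{1840929762}}{2380}$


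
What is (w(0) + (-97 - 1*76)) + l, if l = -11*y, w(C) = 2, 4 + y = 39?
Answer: -556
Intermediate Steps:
y = 35 (y = -4 + 39 = 35)
l = -385 (l = -11*35 = -385)
(w(0) + (-97 - 1*76)) + l = (2 + (-97 - 1*76)) - 385 = (2 + (-97 - 76)) - 385 = (2 - 173) - 385 = -171 - 385 = -556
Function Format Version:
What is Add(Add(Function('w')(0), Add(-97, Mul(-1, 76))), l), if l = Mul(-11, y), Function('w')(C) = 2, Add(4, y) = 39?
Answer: -556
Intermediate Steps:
y = 35 (y = Add(-4, 39) = 35)
l = -385 (l = Mul(-11, 35) = -385)
Add(Add(Function('w')(0), Add(-97, Mul(-1, 76))), l) = Add(Add(2, Add(-97, Mul(-1, 76))), -385) = Add(Add(2, Add(-97, -76)), -385) = Add(Add(2, -173), -385) = Add(-171, -385) = -556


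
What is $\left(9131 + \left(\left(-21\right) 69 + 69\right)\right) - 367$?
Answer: $7384$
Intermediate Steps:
$\left(9131 + \left(\left(-21\right) 69 + 69\right)\right) - 367 = \left(9131 + \left(-1449 + 69\right)\right) - 367 = \left(9131 - 1380\right) - 367 = 7751 - 367 = 7384$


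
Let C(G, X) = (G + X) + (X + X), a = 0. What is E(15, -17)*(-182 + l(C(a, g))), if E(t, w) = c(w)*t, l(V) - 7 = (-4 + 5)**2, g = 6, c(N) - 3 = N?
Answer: 36540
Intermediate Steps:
c(N) = 3 + N
C(G, X) = G + 3*X (C(G, X) = (G + X) + 2*X = G + 3*X)
l(V) = 8 (l(V) = 7 + (-4 + 5)**2 = 7 + 1**2 = 7 + 1 = 8)
E(t, w) = t*(3 + w) (E(t, w) = (3 + w)*t = t*(3 + w))
E(15, -17)*(-182 + l(C(a, g))) = (15*(3 - 17))*(-182 + 8) = (15*(-14))*(-174) = -210*(-174) = 36540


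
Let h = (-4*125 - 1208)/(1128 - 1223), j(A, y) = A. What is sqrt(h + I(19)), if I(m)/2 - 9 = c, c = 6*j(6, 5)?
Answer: sqrt(974510)/95 ≈ 10.391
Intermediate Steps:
c = 36 (c = 6*6 = 36)
I(m) = 90 (I(m) = 18 + 2*36 = 18 + 72 = 90)
h = 1708/95 (h = (-500 - 1208)/(-95) = -1708*(-1/95) = 1708/95 ≈ 17.979)
sqrt(h + I(19)) = sqrt(1708/95 + 90) = sqrt(10258/95) = sqrt(974510)/95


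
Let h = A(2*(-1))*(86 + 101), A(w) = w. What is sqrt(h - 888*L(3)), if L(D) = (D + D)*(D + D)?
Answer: I*sqrt(32342) ≈ 179.84*I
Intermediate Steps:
L(D) = 4*D**2 (L(D) = (2*D)*(2*D) = 4*D**2)
h = -374 (h = (2*(-1))*(86 + 101) = -2*187 = -374)
sqrt(h - 888*L(3)) = sqrt(-374 - 3552*3**2) = sqrt(-374 - 3552*9) = sqrt(-374 - 888*36) = sqrt(-374 - 31968) = sqrt(-32342) = I*sqrt(32342)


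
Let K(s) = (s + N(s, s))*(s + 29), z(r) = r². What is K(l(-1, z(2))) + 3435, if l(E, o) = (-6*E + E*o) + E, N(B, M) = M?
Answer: 3495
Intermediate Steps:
l(E, o) = -5*E + E*o
K(s) = 2*s*(29 + s) (K(s) = (s + s)*(s + 29) = (2*s)*(29 + s) = 2*s*(29 + s))
K(l(-1, z(2))) + 3435 = 2*(-(-5 + 2²))*(29 - (-5 + 2²)) + 3435 = 2*(-(-5 + 4))*(29 - (-5 + 4)) + 3435 = 2*(-1*(-1))*(29 - 1*(-1)) + 3435 = 2*1*(29 + 1) + 3435 = 2*1*30 + 3435 = 60 + 3435 = 3495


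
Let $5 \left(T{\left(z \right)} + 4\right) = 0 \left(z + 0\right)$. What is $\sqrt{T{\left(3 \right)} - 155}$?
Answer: $i \sqrt{159} \approx 12.61 i$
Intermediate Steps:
$T{\left(z \right)} = -4$ ($T{\left(z \right)} = -4 + \frac{0 \left(z + 0\right)}{5} = -4 + \frac{0 z}{5} = -4 + \frac{1}{5} \cdot 0 = -4 + 0 = -4$)
$\sqrt{T{\left(3 \right)} - 155} = \sqrt{-4 - 155} = \sqrt{-159} = i \sqrt{159}$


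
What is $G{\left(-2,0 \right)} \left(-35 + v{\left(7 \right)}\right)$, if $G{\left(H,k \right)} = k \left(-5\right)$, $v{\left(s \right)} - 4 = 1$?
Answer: $0$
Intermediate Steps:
$v{\left(s \right)} = 5$ ($v{\left(s \right)} = 4 + 1 = 5$)
$G{\left(H,k \right)} = - 5 k$
$G{\left(-2,0 \right)} \left(-35 + v{\left(7 \right)}\right) = \left(-5\right) 0 \left(-35 + 5\right) = 0 \left(-30\right) = 0$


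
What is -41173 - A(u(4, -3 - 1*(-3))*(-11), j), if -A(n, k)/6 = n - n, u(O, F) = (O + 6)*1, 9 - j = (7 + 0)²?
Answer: -41173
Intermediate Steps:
j = -40 (j = 9 - (7 + 0)² = 9 - 1*7² = 9 - 1*49 = 9 - 49 = -40)
u(O, F) = 6 + O (u(O, F) = (6 + O)*1 = 6 + O)
A(n, k) = 0 (A(n, k) = -6*(n - n) = -6*0 = 0)
-41173 - A(u(4, -3 - 1*(-3))*(-11), j) = -41173 - 1*0 = -41173 + 0 = -41173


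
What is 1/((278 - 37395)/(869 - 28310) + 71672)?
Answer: 27441/1966788469 ≈ 1.3952e-5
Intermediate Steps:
1/((278 - 37395)/(869 - 28310) + 71672) = 1/(-37117/(-27441) + 71672) = 1/(-37117*(-1/27441) + 71672) = 1/(37117/27441 + 71672) = 1/(1966788469/27441) = 27441/1966788469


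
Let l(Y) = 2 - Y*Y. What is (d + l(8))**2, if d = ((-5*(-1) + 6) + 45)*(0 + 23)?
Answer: 1503076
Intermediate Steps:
l(Y) = 2 - Y**2
d = 1288 (d = ((5 + 6) + 45)*23 = (11 + 45)*23 = 56*23 = 1288)
(d + l(8))**2 = (1288 + (2 - 1*8**2))**2 = (1288 + (2 - 1*64))**2 = (1288 + (2 - 64))**2 = (1288 - 62)**2 = 1226**2 = 1503076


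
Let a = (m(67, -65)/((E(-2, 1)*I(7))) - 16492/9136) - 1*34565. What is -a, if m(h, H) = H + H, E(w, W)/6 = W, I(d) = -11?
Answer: 2605220779/75372 ≈ 34565.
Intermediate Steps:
E(w, W) = 6*W
m(h, H) = 2*H
a = -2605220779/75372 (a = ((2*(-65))/(((6*1)*(-11))) - 16492/9136) - 1*34565 = (-130/(6*(-11)) - 16492*1/9136) - 34565 = (-130/(-66) - 4123/2284) - 34565 = (-130*(-1/66) - 4123/2284) - 34565 = (65/33 - 4123/2284) - 34565 = 12401/75372 - 34565 = -2605220779/75372 ≈ -34565.)
-a = -1*(-2605220779/75372) = 2605220779/75372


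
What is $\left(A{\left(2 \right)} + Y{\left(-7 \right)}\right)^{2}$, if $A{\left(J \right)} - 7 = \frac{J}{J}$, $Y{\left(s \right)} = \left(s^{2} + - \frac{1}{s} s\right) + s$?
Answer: $2401$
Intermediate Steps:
$Y{\left(s \right)} = -1 + s + s^{2}$ ($Y{\left(s \right)} = \left(s^{2} - 1\right) + s = \left(-1 + s^{2}\right) + s = -1 + s + s^{2}$)
$A{\left(J \right)} = 8$ ($A{\left(J \right)} = 7 + \frac{J}{J} = 7 + 1 = 8$)
$\left(A{\left(2 \right)} + Y{\left(-7 \right)}\right)^{2} = \left(8 - \left(8 - 49\right)\right)^{2} = \left(8 - -41\right)^{2} = \left(8 + 41\right)^{2} = 49^{2} = 2401$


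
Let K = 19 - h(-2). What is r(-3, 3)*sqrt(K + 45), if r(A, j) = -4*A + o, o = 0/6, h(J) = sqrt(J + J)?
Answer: 12*sqrt(64 - 2*I) ≈ 96.012 - 1.4998*I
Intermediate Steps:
h(J) = sqrt(2)*sqrt(J) (h(J) = sqrt(2*J) = sqrt(2)*sqrt(J))
o = 0 (o = 0*(1/6) = 0)
K = 19 - 2*I (K = 19 - sqrt(2)*sqrt(-2) = 19 - sqrt(2)*I*sqrt(2) = 19 - 2*I ≈ 19.0 - 2.0*I)
r(A, j) = -4*A (r(A, j) = -4*A + 0 = -4*A)
r(-3, 3)*sqrt(K + 45) = (-4*(-3))*sqrt((19 - 2*I) + 45) = 12*sqrt(64 - 2*I)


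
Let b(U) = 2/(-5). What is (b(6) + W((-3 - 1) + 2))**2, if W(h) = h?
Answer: 144/25 ≈ 5.7600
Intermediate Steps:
b(U) = -2/5 (b(U) = 2*(-1/5) = -2/5)
(b(6) + W((-3 - 1) + 2))**2 = (-2/5 + ((-3 - 1) + 2))**2 = (-2/5 + (-4 + 2))**2 = (-2/5 - 2)**2 = (-12/5)**2 = 144/25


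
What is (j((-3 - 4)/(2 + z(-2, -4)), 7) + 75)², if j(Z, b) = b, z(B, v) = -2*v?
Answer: 6724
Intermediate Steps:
(j((-3 - 4)/(2 + z(-2, -4)), 7) + 75)² = (7 + 75)² = 82² = 6724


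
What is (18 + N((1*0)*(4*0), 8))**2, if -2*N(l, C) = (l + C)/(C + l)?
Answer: 1225/4 ≈ 306.25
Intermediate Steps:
N(l, C) = -1/2 (N(l, C) = -(l + C)/(2*(C + l)) = -(C + l)/(2*(C + l)) = -1/2*1 = -1/2)
(18 + N((1*0)*(4*0), 8))**2 = (18 - 1/2)**2 = (35/2)**2 = 1225/4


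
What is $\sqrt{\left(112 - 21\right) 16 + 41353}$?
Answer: $\sqrt{42809} \approx 206.9$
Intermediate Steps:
$\sqrt{\left(112 - 21\right) 16 + 41353} = \sqrt{91 \cdot 16 + 41353} = \sqrt{1456 + 41353} = \sqrt{42809}$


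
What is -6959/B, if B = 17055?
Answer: -6959/17055 ≈ -0.40803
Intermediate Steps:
-6959/B = -6959/17055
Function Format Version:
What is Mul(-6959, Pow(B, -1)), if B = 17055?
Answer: Rational(-6959, 17055) ≈ -0.40803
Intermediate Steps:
Mul(-6959, Pow(B, -1)) = Mul(-6959, Pow(17055, -1)) = Mul(-6959, Rational(1, 17055)) = Rational(-6959, 17055)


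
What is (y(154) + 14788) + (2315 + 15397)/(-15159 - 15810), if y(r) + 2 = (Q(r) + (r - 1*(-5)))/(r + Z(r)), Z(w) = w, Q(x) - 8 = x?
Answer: 5223705075/353276 ≈ 14786.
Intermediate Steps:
Q(x) = 8 + x
y(r) = -2 + (13 + 2*r)/(2*r) (y(r) = -2 + ((8 + r) + (r - 1*(-5)))/(r + r) = -2 + ((8 + r) + (r + 5))/((2*r)) = -2 + ((8 + r) + (5 + r))*(1/(2*r)) = -2 + (13 + 2*r)*(1/(2*r)) = -2 + (13 + 2*r)/(2*r))
(y(154) + 14788) + (2315 + 15397)/(-15159 - 15810) = ((13/2 - 1*154)/154 + 14788) + (2315 + 15397)/(-15159 - 15810) = ((13/2 - 154)/154 + 14788) + 17712/(-30969) = ((1/154)*(-295/2) + 14788) + 17712*(-1/30969) = (-295/308 + 14788) - 656/1147 = 4554409/308 - 656/1147 = 5223705075/353276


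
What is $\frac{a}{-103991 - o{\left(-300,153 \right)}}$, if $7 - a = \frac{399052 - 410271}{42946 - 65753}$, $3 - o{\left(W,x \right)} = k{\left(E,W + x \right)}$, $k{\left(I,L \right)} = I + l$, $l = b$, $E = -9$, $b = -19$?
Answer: $- \frac{74215}{1186214877} \approx -6.2565 \cdot 10^{-5}$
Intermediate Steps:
$l = -19$
$k{\left(I,L \right)} = -19 + I$ ($k{\left(I,L \right)} = I - 19 = -19 + I$)
$o{\left(W,x \right)} = 31$ ($o{\left(W,x \right)} = 3 - \left(-19 - 9\right) = 3 - -28 = 3 + 28 = 31$)
$a = \frac{148430}{22807}$ ($a = 7 - \frac{399052 - 410271}{42946 - 65753} = 7 - - \frac{11219}{-22807} = 7 - \left(-11219\right) \left(- \frac{1}{22807}\right) = 7 - \frac{11219}{22807} = \frac{148430}{22807} \approx 6.5081$)
$\frac{a}{-103991 - o{\left(-300,153 \right)}} = \frac{148430}{22807 \left(-103991 - 31\right)} = \frac{148430}{22807 \left(-104022\right)} = \frac{148430}{22807} \left(- \frac{1}{104022}\right) = - \frac{74215}{1186214877}$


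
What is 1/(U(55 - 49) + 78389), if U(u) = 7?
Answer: 1/78396 ≈ 1.2756e-5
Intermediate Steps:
1/(U(55 - 49) + 78389) = 1/(7 + 78389) = 1/78396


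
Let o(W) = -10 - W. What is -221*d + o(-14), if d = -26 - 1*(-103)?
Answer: -17013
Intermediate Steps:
d = 77 (d = -26 + 103 = 77)
-221*d + o(-14) = -221*77 + (-10 - 1*(-14)) = -17017 + (-10 + 14) = -17017 + 4 = -17013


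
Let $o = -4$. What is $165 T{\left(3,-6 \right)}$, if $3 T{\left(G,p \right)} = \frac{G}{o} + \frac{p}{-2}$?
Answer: $\frac{495}{4} \approx 123.75$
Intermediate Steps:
$T{\left(G,p \right)} = - \frac{p}{6} - \frac{G}{12}$ ($T{\left(G,p \right)} = \frac{\frac{G}{-4} + \frac{p}{-2}}{3} = \frac{G \left(- \frac{1}{4}\right) + p \left(- \frac{1}{2}\right)}{3} = \frac{- \frac{G}{4} - \frac{p}{2}}{3} = \frac{- \frac{p}{2} - \frac{G}{4}}{3} = - \frac{p}{6} - \frac{G}{12}$)
$165 T{\left(3,-6 \right)} = 165 \left(\left(- \frac{1}{6}\right) \left(-6\right) - \frac{1}{4}\right) = 165 \left(1 - \frac{1}{4}\right) = 165 \cdot \frac{3}{4} = \frac{495}{4}$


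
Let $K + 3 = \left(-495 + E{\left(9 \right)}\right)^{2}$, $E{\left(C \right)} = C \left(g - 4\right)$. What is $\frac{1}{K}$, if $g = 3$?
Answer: $\frac{1}{254013} \approx 3.9368 \cdot 10^{-6}$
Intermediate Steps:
$E{\left(C \right)} = - C$ ($E{\left(C \right)} = C \left(3 - 4\right) = C \left(-1\right) = - C$)
$K = 254013$ ($K = -3 + \left(-495 - 9\right)^{2} = -3 + \left(-504\right)^{2} = -3 + 254016 = 254013$)
$\frac{1}{K} = \frac{1}{254013}$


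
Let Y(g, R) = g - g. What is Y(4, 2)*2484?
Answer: 0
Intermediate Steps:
Y(g, R) = 0
Y(4, 2)*2484 = 0*2484 = 0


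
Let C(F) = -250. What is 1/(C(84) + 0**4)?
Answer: -1/250 ≈ -0.0040000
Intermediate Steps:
1/(C(84) + 0**4) = 1/(-250 + 0**4) = 1/(-250 + 0) = 1/(-250) = -1/250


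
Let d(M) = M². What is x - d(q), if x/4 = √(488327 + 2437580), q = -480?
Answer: -230400 + 4*√2925907 ≈ -2.2356e+5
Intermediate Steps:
x = 4*√2925907 (x = 4*√(488327 + 2437580) = 4*√2925907 ≈ 6842.1)
x - d(q) = 4*√2925907 - 1*(-480)² = 4*√2925907 - 1*230400 = 4*√2925907 - 230400 = -230400 + 4*√2925907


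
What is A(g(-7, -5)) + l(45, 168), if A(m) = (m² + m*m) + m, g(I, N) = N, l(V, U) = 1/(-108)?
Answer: 4859/108 ≈ 44.991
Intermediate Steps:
l(V, U) = -1/108
A(m) = m + 2*m² (A(m) = (m² + m²) + m = 2*m² + m = m + 2*m²)
A(g(-7, -5)) + l(45, 168) = -5*(1 + 2*(-5)) - 1/108 = -5*(1 - 10) - 1/108 = -5*(-9) - 1/108 = 45 - 1/108 = 4859/108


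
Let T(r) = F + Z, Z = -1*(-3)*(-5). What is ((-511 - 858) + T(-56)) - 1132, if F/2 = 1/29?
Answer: -72962/29 ≈ -2515.9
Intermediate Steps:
Z = -15 (Z = 3*(-5) = -15)
F = 2/29 ≈ 0.068966
T(r) = -433/29 (T(r) = 2/29 - 15 = -433/29)
((-511 - 858) + T(-56)) - 1132 = ((-511 - 858) - 433/29) - 1132 = (-1369 - 433/29) - 1132 = -40134/29 - 1132 = -72962/29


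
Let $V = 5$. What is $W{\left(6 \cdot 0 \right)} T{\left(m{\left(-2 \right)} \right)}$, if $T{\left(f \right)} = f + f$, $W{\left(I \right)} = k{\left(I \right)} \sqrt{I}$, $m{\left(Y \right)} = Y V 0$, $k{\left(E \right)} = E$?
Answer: $0$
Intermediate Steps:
$m{\left(Y \right)} = 0$ ($m{\left(Y \right)} = Y 5 \cdot 0 = 5 Y 0 = 0$)
$W{\left(I \right)} = I^{\frac{3}{2}}$ ($W{\left(I \right)} = I \sqrt{I} = I^{\frac{3}{2}}$)
$T{\left(f \right)} = 2 f$
$W{\left(6 \cdot 0 \right)} T{\left(m{\left(-2 \right)} \right)} = \left(6 \cdot 0\right)^{\frac{3}{2}} \cdot 2 \cdot 0 = 0^{\frac{3}{2}} \cdot 0 = 0 \cdot 0 = 0$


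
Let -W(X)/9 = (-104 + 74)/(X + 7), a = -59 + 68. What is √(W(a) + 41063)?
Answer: √657278/4 ≈ 202.68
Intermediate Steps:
a = 9
W(X) = 270/(7 + X) (W(X) = -9*(-104 + 74)/(X + 7) = -(-270)/(7 + X) = 270/(7 + X))
√(W(a) + 41063) = √(270/(7 + 9) + 41063) = √(270/16 + 41063) = √(270*(1/16) + 41063) = √(135/8 + 41063) = √(328639/8) = √657278/4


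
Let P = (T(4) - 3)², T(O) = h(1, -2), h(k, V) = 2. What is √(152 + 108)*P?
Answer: 2*√65 ≈ 16.125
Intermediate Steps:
T(O) = 2
P = 1 (P = (2 - 3)² = (-1)² = 1)
√(152 + 108)*P = √(152 + 108)*1 = √260*1 = (2*√65)*1 = 2*√65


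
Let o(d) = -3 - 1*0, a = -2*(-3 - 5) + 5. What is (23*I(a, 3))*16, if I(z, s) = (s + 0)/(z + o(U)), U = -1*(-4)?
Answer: 184/3 ≈ 61.333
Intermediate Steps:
U = 4
a = 21 (a = -2*(-8) + 5 = 16 + 5 = 21)
o(d) = -3 (o(d) = -3 + 0 = -3)
I(z, s) = s/(-3 + z) (I(z, s) = (s + 0)/(z - 3) = s/(-3 + z))
(23*I(a, 3))*16 = (23*(3/(-3 + 21)))*16 = (23*(3/18))*16 = (23*(3*(1/18)))*16 = (23*(⅙))*16 = (23/6)*16 = 184/3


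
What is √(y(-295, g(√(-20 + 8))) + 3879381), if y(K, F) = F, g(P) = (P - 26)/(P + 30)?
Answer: √2*√((29095351 + 1939691*I*√3)/(15 + I*√3)) ≈ 1969.6 + 5.3997e-5*I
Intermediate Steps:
g(P) = (-26 + P)/(30 + P)
√(y(-295, g(√(-20 + 8))) + 3879381) = √((-26 + √(-20 + 8))/(30 + √(-20 + 8)) + 3879381) = √((-26 + √(-12))/(30 + √(-12)) + 3879381) = √((-26 + 2*I*√3)/(30 + 2*I*√3) + 3879381) = √(3879381 + (-26 + 2*I*√3)/(30 + 2*I*√3))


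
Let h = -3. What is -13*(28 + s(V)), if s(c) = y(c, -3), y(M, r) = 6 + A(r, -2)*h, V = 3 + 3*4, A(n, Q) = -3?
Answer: -559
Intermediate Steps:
V = 15 (V = 3 + 12 = 15)
y(M, r) = 15 (y(M, r) = 6 - 3*(-3) = 6 + 9 = 15)
s(c) = 15
-13*(28 + s(V)) = -13*(28 + 15) = -13*43 = -559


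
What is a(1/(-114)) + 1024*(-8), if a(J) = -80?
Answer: -8272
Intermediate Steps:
a(1/(-114)) + 1024*(-8) = -80 + 1024*(-8) = -80 - 8192 = -8272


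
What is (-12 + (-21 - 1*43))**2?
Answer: 5776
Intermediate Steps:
(-12 + (-21 - 1*43))**2 = (-12 + (-21 - 43))**2 = (-12 - 64)**2 = (-76)**2 = 5776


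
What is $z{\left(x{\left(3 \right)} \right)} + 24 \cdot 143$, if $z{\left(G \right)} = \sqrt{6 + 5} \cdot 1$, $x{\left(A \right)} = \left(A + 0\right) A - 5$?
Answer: $3432 + \sqrt{11} \approx 3435.3$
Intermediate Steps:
$x{\left(A \right)} = -5 + A^{2}$ ($x{\left(A \right)} = A A - 5 = A^{2} - 5 = -5 + A^{2}$)
$z{\left(G \right)} = \sqrt{11}$ ($z{\left(G \right)} = \sqrt{11} \cdot 1 = \sqrt{11}$)
$z{\left(x{\left(3 \right)} \right)} + 24 \cdot 143 = \sqrt{11} + 24 \cdot 143 = \sqrt{11} + 3432 = 3432 + \sqrt{11}$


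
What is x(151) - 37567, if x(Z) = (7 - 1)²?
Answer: -37531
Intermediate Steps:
x(Z) = 36 (x(Z) = 6² = 36)
x(151) - 37567 = 36 - 37567 = -37531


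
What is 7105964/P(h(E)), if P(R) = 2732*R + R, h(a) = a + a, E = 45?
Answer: 3552982/122985 ≈ 28.890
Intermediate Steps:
h(a) = 2*a
P(R) = 2733*R
7105964/P(h(E)) = 7105964/((2733*(2*45))) = 7105964/((2733*90)) = 7105964/245970 = 7105964*(1/245970) = 3552982/122985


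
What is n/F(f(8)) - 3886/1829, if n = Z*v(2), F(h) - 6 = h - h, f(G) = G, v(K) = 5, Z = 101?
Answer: 900329/10974 ≈ 82.042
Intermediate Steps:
F(h) = 6 (F(h) = 6 + (h - h) = 6 + 0 = 6)
n = 505 (n = 101*5 = 505)
n/F(f(8)) - 3886/1829 = 505/6 - 3886/1829 = 900329/10974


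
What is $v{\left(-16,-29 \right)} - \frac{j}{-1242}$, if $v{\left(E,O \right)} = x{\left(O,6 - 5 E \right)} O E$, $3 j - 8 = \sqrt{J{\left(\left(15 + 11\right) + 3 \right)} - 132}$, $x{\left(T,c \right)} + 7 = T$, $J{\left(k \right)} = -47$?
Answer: $- \frac{31119548}{1863} + \frac{i \sqrt{179}}{3726} \approx -16704.0 + 0.0035907 i$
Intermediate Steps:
$x{\left(T,c \right)} = -7 + T$
$j = \frac{8}{3} + \frac{i \sqrt{179}}{3}$ ($j = \frac{8}{3} + \frac{\sqrt{-47 - 132}}{3} = \frac{8}{3} + \frac{\sqrt{-179}}{3} = \frac{8}{3} + \frac{i \sqrt{179}}{3} \approx 2.6667 + 4.4597 i$)
$v{\left(E,O \right)} = E O \left(-7 + O\right)$ ($v{\left(E,O \right)} = \left(-7 + O\right) O E = O \left(-7 + O\right) E = E O \left(-7 + O\right)$)
$v{\left(-16,-29 \right)} - \frac{j}{-1242} = \left(-16\right) \left(-29\right) \left(-7 - 29\right) - \frac{\frac{8}{3} + \frac{i \sqrt{179}}{3}}{-1242} = \left(-16\right) \left(-29\right) \left(-36\right) - \left(\frac{8}{3} + \frac{i \sqrt{179}}{3}\right) \left(- \frac{1}{1242}\right) = -16704 - \left(- \frac{4}{1863} - \frac{i \sqrt{179}}{3726}\right) = -16704 + \left(\frac{4}{1863} + \frac{i \sqrt{179}}{3726}\right) = - \frac{31119548}{1863} + \frac{i \sqrt{179}}{3726}$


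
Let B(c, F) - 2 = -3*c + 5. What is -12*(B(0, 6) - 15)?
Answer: 96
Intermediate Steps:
B(c, F) = 7 - 3*c (B(c, F) = 2 + (-3*c + 5) = 2 + (5 - 3*c) = 7 - 3*c)
-12*(B(0, 6) - 15) = -12*((7 - 3*0) - 15) = -12*((7 + 0) - 15) = -12*(7 - 15) = -12*(-8) = 96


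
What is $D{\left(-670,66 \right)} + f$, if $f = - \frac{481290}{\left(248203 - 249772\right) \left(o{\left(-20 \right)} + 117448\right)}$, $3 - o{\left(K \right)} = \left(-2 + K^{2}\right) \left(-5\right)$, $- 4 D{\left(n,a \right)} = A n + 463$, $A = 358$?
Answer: $\frac{14954566972991}{249870572} \approx 59849.0$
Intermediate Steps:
$D{\left(n,a \right)} = - \frac{463}{4} - \frac{179 n}{2}$ ($D{\left(n,a \right)} = - \frac{358 n + 463}{4} = - \frac{463 + 358 n}{4} = - \frac{463}{4} - \frac{179 n}{2}$)
$o{\left(K \right)} = -7 + 5 K^{2}$ ($o{\left(K \right)} = 3 - \left(-2 + K^{2}\right) \left(-5\right) = 3 - \left(10 - 5 K^{2}\right) = 3 + \left(-10 + 5 K^{2}\right) = -7 + 5 K^{2}$)
$f = \frac{160430}{62467643}$ ($f = - \frac{481290}{\left(248203 - 249772\right) \left(\left(-7 + 5 \left(-20\right)^{2}\right) + 117448\right)} = - \frac{481290}{\left(-1569\right) \left(\left(-7 + 5 \cdot 400\right) + 117448\right)} = - \frac{481290}{\left(-1569\right) \left(\left(-7 + 2000\right) + 117448\right)} = - \frac{481290}{\left(-1569\right) \left(1993 + 117448\right)} = - \frac{481290}{\left(-1569\right) 119441} = - \frac{481290}{-187402929} = \left(-481290\right) \left(- \frac{1}{187402929}\right) = \frac{160430}{62467643} \approx 0.0025682$)
$D{\left(-670,66 \right)} + f = \left(- \frac{463}{4} - -59965\right) + \frac{160430}{62467643} = \left(- \frac{463}{4} + 59965\right) + \frac{160430}{62467643} = \frac{239397}{4} + \frac{160430}{62467643} = \frac{14954566972991}{249870572}$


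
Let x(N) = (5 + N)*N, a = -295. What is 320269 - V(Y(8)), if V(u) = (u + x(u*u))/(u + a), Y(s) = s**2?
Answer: 12968557/33 ≈ 3.9299e+5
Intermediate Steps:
x(N) = N*(5 + N)
V(u) = (u + u**2*(5 + u**2))/(-295 + u) (V(u) = (u + (u*u)*(5 + u*u))/(u - 295) = (u + u**2*(5 + u**2))/(-295 + u))
320269 - V(Y(8)) = 320269 - 8**2*(1 + 8**2*(5 + (8**2)**2))/(-295 + 8**2) = 320269 - 64*(1 + 64*(5 + 64**2))/(-295 + 64) = 320269 - 64*(1 + 64*(5 + 4096))/(-231) = 320269 - 64*(-1)*(1 + 64*4101)/231 = 320269 - 64*(-1)*(1 + 262464)/231 = 320269 - 64*(-1)*262465/231 = 320269 - 1*(-2399680/33) = 320269 + 2399680/33 = 12968557/33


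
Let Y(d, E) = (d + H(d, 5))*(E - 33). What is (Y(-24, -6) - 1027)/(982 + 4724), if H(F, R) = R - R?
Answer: -91/5706 ≈ -0.015948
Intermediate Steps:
H(F, R) = 0
Y(d, E) = d*(-33 + E) (Y(d, E) = (d + 0)*(E - 33) = d*(-33 + E))
(Y(-24, -6) - 1027)/(982 + 4724) = (-24*(-33 - 6) - 1027)/(982 + 4724) = (-24*(-39) - 1027)/5706 = (936 - 1027)*(1/5706) = -91*1/5706 = -91/5706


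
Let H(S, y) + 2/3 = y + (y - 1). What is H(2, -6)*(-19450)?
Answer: 797450/3 ≈ 2.6582e+5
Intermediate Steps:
H(S, y) = -5/3 + 2*y (H(S, y) = -2/3 + (y + (y - 1)) = -2/3 + (y + (-1 + y)) = -2/3 + (-1 + 2*y) = -5/3 + 2*y)
H(2, -6)*(-19450) = (-5/3 + 2*(-6))*(-19450) = (-5/3 - 12)*(-19450) = -41/3*(-19450) = 797450/3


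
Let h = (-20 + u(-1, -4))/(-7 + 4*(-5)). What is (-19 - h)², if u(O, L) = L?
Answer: 32041/81 ≈ 395.57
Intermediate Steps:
h = 8/9 (h = (-20 - 4)/(-7 + 4*(-5)) = -24/(-7 - 20) = -24/(-27) = -24*(-1/27) = 8/9 ≈ 0.88889)
(-19 - h)² = (-19 - 1*8/9)² = (-19 - 8/9)² = (-179/9)² = 32041/81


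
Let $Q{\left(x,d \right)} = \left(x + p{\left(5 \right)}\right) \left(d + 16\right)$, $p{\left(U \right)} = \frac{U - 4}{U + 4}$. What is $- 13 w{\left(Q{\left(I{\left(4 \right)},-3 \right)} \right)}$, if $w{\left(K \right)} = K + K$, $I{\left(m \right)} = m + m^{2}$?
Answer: $- \frac{61178}{9} \approx -6797.6$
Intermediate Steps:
$p{\left(U \right)} = \frac{-4 + U}{4 + U}$
$Q{\left(x,d \right)} = \left(16 + d\right) \left(\frac{1}{9} + x\right)$ ($Q{\left(x,d \right)} = \left(x + \frac{-4 + 5}{4 + 5}\right) \left(d + 16\right) = \left(x + \frac{1}{9} \cdot 1\right) \left(16 + d\right) = \left(x + \frac{1}{9}\right) \left(16 + d\right) = \left(\frac{1}{9} + x\right) \left(16 + d\right) = \left(16 + d\right) \left(\frac{1}{9} + x\right)$)
$w{\left(K \right)} = 2 K$
$- 13 w{\left(Q{\left(I{\left(4 \right)},-3 \right)} \right)} = - 13 \cdot 2 \left(\frac{16}{9} + 16 \cdot 4 \left(1 + 4\right) + \frac{1}{9} \left(-3\right) - 3 \cdot 4 \left(1 + 4\right)\right) = - 13 \cdot 2 \left(\frac{16}{9} + 16 \cdot 4 \cdot 5 - \frac{1}{3} - 3 \cdot 4 \cdot 5\right) = - 13 \cdot 2 \left(\frac{16}{9} + 16 \cdot 20 - \frac{1}{3} - 60\right) = - 13 \cdot 2 \left(\frac{16}{9} + 320 - \frac{1}{3} - 60\right) = - 13 \cdot 2 \cdot \frac{2353}{9} = \left(-13\right) \frac{4706}{9} = - \frac{61178}{9}$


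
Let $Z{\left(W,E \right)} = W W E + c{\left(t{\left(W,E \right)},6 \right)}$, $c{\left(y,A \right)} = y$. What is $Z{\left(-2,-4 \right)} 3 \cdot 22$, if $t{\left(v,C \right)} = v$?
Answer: $-1188$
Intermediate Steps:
$Z{\left(W,E \right)} = W + E W^{2}$ ($Z{\left(W,E \right)} = W W E + W = W^{2} E + W = E W^{2} + W = W + E W^{2}$)
$Z{\left(-2,-4 \right)} 3 \cdot 22 = - 2 \left(1 - -8\right) 3 \cdot 22 = - 2 \left(1 + 8\right) 3 \cdot 22 = \left(-2\right) 9 \cdot 3 \cdot 22 = \left(-18\right) 3 \cdot 22 = \left(-54\right) 22 = -1188$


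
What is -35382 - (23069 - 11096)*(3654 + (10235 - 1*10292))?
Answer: -43102263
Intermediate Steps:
-35382 - (23069 - 11096)*(3654 + (10235 - 1*10292)) = -35382 - 11973*(3654 + (10235 - 10292)) = -35382 - 11973*(3654 - 57) = -35382 - 11973*3597 = -35382 - 1*43066881 = -35382 - 43066881 = -43102263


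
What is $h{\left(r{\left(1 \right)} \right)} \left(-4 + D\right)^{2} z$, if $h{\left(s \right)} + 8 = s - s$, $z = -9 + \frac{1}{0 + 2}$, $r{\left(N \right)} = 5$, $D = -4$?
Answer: $4352$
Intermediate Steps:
$z = - \frac{17}{2}$ ($z = -9 + \frac{1}{2} = - \frac{17}{2} \approx -8.5$)
$h{\left(s \right)} = -8$ ($h{\left(s \right)} = -8 + \left(s - s\right) = -8 + 0 = -8$)
$h{\left(r{\left(1 \right)} \right)} \left(-4 + D\right)^{2} z = - 8 \left(-4 - 4\right)^{2} \left(- \frac{17}{2}\right) = - 8 \left(-8\right)^{2} \left(- \frac{17}{2}\right) = \left(-8\right) 64 \left(- \frac{17}{2}\right) = \left(-512\right) \left(- \frac{17}{2}\right) = 4352$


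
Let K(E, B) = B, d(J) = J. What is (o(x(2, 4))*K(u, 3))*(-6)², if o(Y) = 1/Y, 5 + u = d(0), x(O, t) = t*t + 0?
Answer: 27/4 ≈ 6.7500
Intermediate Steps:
x(O, t) = t² (x(O, t) = t² + 0 = t²)
u = -5 (u = -5 + 0 = -5)
(o(x(2, 4))*K(u, 3))*(-6)² = (3/4²)*(-6)² = (3/16)*36 = 27/4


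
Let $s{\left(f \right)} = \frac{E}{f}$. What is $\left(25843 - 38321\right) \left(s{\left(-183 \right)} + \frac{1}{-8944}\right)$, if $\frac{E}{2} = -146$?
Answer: $- \frac{16292930135}{818376} \approx -19909.0$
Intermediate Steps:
$E = -292$ ($E = 2 \left(-146\right) = -292$)
$s{\left(f \right)} = - \frac{292}{f}$
$\left(25843 - 38321\right) \left(s{\left(-183 \right)} + \frac{1}{-8944}\right) = \left(25843 - 38321\right) \left(- \frac{292}{-183} + \frac{1}{-8944}\right) = - 12478 \left(\left(-292\right) \left(- \frac{1}{183}\right) - \frac{1}{8944}\right) = - 12478 \left(\frac{292}{183} - \frac{1}{8944}\right) = \left(-12478\right) \frac{2611465}{1636752} = - \frac{16292930135}{818376}$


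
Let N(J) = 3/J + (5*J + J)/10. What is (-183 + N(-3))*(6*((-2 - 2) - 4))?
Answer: 44592/5 ≈ 8918.4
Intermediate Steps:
N(J) = 3/J + 3*J/5 (N(J) = 3/J + (6*J)*(⅒) = 3/J + 3*J/5)
(-183 + N(-3))*(6*((-2 - 2) - 4)) = (-183 + (3/(-3) + (⅗)*(-3)))*(6*((-2 - 2) - 4)) = (-183 + (3*(-⅓) - 9/5))*(6*(-4 - 4)) = (-183 + (-1 - 9/5))*(6*(-8)) = (-183 - 14/5)*(-48) = -929/5*(-48) = 44592/5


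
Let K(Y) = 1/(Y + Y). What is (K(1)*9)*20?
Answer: 90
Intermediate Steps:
K(Y) = 1/(2*Y)
(K(1)*9)*20 = (((½)/1)*9)*20 = (((½)*1)*9)*20 = ((½)*9)*20 = (9/2)*20 = 90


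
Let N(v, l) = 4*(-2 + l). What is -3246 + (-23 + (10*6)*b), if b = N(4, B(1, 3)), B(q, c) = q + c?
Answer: -2789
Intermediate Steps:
B(q, c) = c + q
N(v, l) = -8 + 4*l
b = 8 (b = -8 + 4*(3 + 1) = -8 + 4*4 = -8 + 16 = 8)
-3246 + (-23 + (10*6)*b) = -3246 + (-23 + (10*6)*8) = -3246 + (-23 + 60*8) = -3246 + (-23 + 480) = -3246 + 457 = -2789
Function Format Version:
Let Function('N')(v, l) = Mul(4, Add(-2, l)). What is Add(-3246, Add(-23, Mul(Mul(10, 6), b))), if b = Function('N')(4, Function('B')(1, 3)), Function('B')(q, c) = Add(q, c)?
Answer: -2789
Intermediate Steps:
Function('B')(q, c) = Add(c, q)
Function('N')(v, l) = Add(-8, Mul(4, l))
b = 8 (b = Add(-8, Mul(4, Add(3, 1))) = Add(-8, Mul(4, 4)) = Add(-8, 16) = 8)
Add(-3246, Add(-23, Mul(Mul(10, 6), b))) = Add(-3246, Add(-23, Mul(Mul(10, 6), 8))) = Add(-3246, Add(-23, Mul(60, 8))) = Add(-3246, Add(-23, 480)) = Add(-3246, 457) = -2789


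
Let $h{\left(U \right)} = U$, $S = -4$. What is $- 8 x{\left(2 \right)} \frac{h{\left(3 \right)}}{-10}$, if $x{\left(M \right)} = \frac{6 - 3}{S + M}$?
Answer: $- \frac{18}{5} \approx -3.6$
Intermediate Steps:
$x{\left(M \right)} = \frac{3}{-4 + M}$ ($x{\left(M \right)} = \frac{6 - 3}{-4 + M} = \frac{3}{-4 + M}$)
$- 8 x{\left(2 \right)} \frac{h{\left(3 \right)}}{-10} = - 8 \frac{3}{-4 + 2} \frac{3}{-10} = - 8 \frac{3}{-2} \cdot 3 \left(- \frac{1}{10}\right) = - 8 \cdot 3 \left(- \frac{1}{2}\right) \left(- \frac{3}{10}\right) = \left(-8\right) \left(- \frac{3}{2}\right) \left(- \frac{3}{10}\right) = 12 \left(- \frac{3}{10}\right) = - \frac{18}{5}$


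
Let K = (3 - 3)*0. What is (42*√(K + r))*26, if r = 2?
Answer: 1092*√2 ≈ 1544.3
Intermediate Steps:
K = 0 (K = 0*0 = 0)
(42*√(K + r))*26 = (42*√(0 + 2))*26 = (42*√2)*26 = 1092*√2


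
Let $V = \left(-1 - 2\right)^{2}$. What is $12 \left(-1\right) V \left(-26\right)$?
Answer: $2808$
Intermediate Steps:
$V = 9$ ($V = \left(-3\right)^{2} = 9$)
$12 \left(-1\right) V \left(-26\right) = 12 \left(-1\right) 9 \left(-26\right) = \left(-12\right) 9 \left(-26\right) = \left(-108\right) \left(-26\right) = 2808$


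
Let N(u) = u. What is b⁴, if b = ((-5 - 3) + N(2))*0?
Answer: 0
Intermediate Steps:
b = 0 (b = ((-5 - 3) + 2)*0 = (-8 + 2)*0 = -6*0 = 0)
b⁴ = 0⁴ = 0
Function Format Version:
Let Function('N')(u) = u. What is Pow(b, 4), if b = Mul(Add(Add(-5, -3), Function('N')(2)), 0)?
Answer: 0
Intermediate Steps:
b = 0 (b = Mul(Add(Add(-5, -3), 2), 0) = Mul(Add(-8, 2), 0) = Mul(-6, 0) = 0)
Pow(b, 4) = Pow(0, 4) = 0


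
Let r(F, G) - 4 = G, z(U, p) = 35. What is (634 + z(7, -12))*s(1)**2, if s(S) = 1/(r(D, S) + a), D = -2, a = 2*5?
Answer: 223/75 ≈ 2.9733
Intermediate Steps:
a = 10
r(F, G) = 4 + G
s(S) = 1/(14 + S) (s(S) = 1/((4 + S) + 10) = 1/(14 + S))
(634 + z(7, -12))*s(1)**2 = (634 + 35)*(1/(14 + 1))**2 = 669*(1/15)**2 = 669*(1/225) = 223/75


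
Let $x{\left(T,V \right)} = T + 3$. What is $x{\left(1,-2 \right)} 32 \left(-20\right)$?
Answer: $-2560$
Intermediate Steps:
$x{\left(T,V \right)} = 3 + T$
$x{\left(1,-2 \right)} 32 \left(-20\right) = \left(3 + 1\right) 32 \left(-20\right) = 4 \cdot 32 \left(-20\right) = 128 \left(-20\right) = -2560$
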